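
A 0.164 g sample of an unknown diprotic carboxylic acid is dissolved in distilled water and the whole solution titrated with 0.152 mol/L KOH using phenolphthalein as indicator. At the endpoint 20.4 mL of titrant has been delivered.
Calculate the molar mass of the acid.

106 g/mol

n(KOH) = 0.0204 L × 0.152 mol/L = 3.10 × 10^-3 mol
From the 1:2 ratio, n(H2A) = 1/2 × 3.10 × 10^-3 = 1.55 × 10^-3 mol
M = m / n = 0.164 g / 1.55 × 10^-3 mol = 106 g/mol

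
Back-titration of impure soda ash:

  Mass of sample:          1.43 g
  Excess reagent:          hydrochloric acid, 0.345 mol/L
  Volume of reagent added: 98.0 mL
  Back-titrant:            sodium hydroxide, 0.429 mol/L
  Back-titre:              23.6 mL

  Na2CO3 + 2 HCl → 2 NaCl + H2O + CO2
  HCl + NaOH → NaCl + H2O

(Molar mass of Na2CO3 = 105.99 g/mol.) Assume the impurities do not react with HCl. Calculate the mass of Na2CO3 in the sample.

n(HCl) added = 0.0980 × 0.345 = 0.0338 mol
n(NaOH) used in back-titration = 0.0236 × 0.429 = 0.0101 mol
n(HCl) left over = 0.0101 mol (1:1 ratio)
n(HCl) consumed by analyte = 0.0338 − 0.0101 = 0.0237 mol
From the 1:2 ratio, n(Na2CO3) = 1/2 × 0.0237 = 0.0118 mol
mass of Na2CO3 = 0.0118 × 105.99 = 1.26 g

1.26 g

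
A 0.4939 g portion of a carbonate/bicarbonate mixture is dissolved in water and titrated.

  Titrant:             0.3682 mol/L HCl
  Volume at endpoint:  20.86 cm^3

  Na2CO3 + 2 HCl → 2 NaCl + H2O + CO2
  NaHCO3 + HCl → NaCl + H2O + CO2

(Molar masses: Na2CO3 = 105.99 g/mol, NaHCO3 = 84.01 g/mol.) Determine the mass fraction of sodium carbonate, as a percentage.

52.36 %

n(HCl) = 0.02086 × 0.3682 = 7.681 × 10^-3 mol
Let x = n(Na2CO3), y = n(NaHCO3).
Titrant: 2x + 1y = 7.681 × 10^-3;  mass: 105.99x + 84.01y = 0.4939
Solving, x = 2.440 × 10^-3 mol, y = 2.801 × 10^-3 mol
mass of Na2CO3 = 2.440 × 10^-3 × 105.99 = 0.2586 g
% Na2CO3 = 0.2586 / 0.4939 × 100 = 52.36 %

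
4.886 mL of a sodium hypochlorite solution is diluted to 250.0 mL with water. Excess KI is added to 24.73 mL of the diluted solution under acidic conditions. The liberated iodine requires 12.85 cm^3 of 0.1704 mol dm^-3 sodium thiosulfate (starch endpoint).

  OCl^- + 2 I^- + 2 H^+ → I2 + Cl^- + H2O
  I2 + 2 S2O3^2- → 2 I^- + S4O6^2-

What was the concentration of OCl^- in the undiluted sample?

2.265 mol/L

n(S2O3^2-) = 0.01285 × 0.1704 = 2.190 × 10^-3 mol
n(I2) = n(S2O3^2-)/2 = 1.095 × 10^-3 mol
n(OCl^-) in the aliquot = 1.095 × 10^-3 mol (1:1 ratio)
[OCl^-]_dilute = 1.095 × 10^-3 / 0.02473 = 0.04427 mol/L
[OCl^-]_original = 0.04427 × 250.0/4.886 = 2.265 mol/L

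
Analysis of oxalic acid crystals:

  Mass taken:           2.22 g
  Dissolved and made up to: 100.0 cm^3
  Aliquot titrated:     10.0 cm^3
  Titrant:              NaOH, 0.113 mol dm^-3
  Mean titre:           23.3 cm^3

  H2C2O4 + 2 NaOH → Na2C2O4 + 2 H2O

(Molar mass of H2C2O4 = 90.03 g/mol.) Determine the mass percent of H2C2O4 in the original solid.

53.4 %

n(NaOH) per titration = 0.0233 × 0.113 = 2.63 × 10^-3 mol
From the 1:2 ratio, n(H2C2O4) in each aliquot = 1/2 × 2.63 × 10^-3 = 1.32 × 10^-3 mol
n(H2C2O4) in the whole flask = 1.32 × 10^-3 × 100.0/10.0 = 0.0132 mol
mass of H2C2O4 = 0.0132 × 90.03 = 1.19 g
% H2C2O4 = 1.19 / 2.22 × 100 = 53.4 %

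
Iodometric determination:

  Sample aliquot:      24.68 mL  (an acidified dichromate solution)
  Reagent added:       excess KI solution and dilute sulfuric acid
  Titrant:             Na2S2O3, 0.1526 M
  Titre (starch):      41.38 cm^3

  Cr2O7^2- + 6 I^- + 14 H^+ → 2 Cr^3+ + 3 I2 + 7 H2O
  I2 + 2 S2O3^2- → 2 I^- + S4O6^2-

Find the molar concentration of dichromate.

n(S2O3^2-) = 0.04138 × 0.1526 = 6.315 × 10^-3 mol
n(I2) = n(S2O3^2-)/2 = 3.157 × 10^-3 mol
From the 1:3 ratio, n(Cr2O7^2-) in the aliquot = 1/3 × 3.157 × 10^-3 = 1.052 × 10^-3 mol
[Cr2O7^2-] = 1.052 × 10^-3 / 0.02468 = 0.04264 mol/L

0.04264 M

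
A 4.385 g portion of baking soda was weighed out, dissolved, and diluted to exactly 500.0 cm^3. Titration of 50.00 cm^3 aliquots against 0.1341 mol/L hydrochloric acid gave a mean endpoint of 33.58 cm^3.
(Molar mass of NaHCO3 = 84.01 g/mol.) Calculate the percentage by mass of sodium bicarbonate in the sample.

NaHCO3 + HCl → NaCl + H2O + CO2
n(HCl) per titration = 0.03358 × 0.1341 = 4.503 × 10^-3 mol
n(NaHCO3) in each aliquot = 4.503 × 10^-3 mol (1:1 ratio)
n(NaHCO3) in the whole flask = 4.503 × 10^-3 × 500.0/50.00 = 0.04503 mol
mass of NaHCO3 = 0.04503 × 84.01 = 3.783 g
% NaHCO3 = 3.783 / 4.385 × 100 = 86.27 %

86.27 %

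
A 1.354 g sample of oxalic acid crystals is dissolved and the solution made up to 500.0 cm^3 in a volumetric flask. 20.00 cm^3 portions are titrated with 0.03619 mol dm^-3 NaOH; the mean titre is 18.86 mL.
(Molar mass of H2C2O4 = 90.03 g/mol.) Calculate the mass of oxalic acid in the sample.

0.7681 g

H2C2O4 + 2 NaOH → Na2C2O4 + 2 H2O
n(NaOH) per titration = 0.01886 × 0.03619 = 6.825 × 10^-4 mol
From the 1:2 ratio, n(H2C2O4) in each aliquot = 1/2 × 6.825 × 10^-4 = 3.413 × 10^-4 mol
n(H2C2O4) in the whole flask = 3.413 × 10^-4 × 500.0/20.00 = 8.532 × 10^-3 mol
mass of H2C2O4 = 8.532 × 10^-3 × 90.03 = 0.7681 g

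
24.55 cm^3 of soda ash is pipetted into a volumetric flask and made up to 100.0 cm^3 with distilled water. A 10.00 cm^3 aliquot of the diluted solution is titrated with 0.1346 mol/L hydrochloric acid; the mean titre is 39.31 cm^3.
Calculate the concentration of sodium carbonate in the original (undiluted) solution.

1.078 mol/L

Na2CO3 + 2 HCl → 2 NaCl + H2O + CO2
n(HCl) = 0.03931 × 0.1346 = 5.291 × 10^-3 mol
From the 1:2 ratio, n(Na2CO3) in the aliquot = 1/2 × 5.291 × 10^-3 = 2.646 × 10^-3 mol
[Na2CO3]_dilute = 2.646 × 10^-3 / 0.01000 = 0.2646 mol/L
Dilution factor = 100.0 / 24.55 = 4.073
[Na2CO3]_stock = 0.2646 × 4.073 = 1.078 mol/L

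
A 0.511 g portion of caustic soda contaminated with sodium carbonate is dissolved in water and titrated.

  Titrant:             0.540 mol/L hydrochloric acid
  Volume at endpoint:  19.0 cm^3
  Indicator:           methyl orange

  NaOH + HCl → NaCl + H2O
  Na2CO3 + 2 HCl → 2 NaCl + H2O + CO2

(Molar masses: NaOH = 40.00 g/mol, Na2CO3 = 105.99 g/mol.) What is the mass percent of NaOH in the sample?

19.7 %

n(HCl) = 0.0190 × 0.540 = 0.0103 mol
Let x = n(NaOH), y = n(Na2CO3).
Titrant: 1x + 2y = 0.0103;  mass: 40.00x + 105.99y = 0.511
Solving, x = 2.52 × 10^-3 mol, y = 3.87 × 10^-3 mol
mass of NaOH = 2.52 × 10^-3 × 40.00 = 0.101 g
% NaOH = 0.101 / 0.511 × 100 = 19.7 %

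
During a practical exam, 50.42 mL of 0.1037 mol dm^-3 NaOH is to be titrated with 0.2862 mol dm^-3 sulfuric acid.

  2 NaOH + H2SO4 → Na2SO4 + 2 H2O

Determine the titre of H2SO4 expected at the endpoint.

9.134 mL

n(NaOH) = 0.05042 L × 0.1037 mol/L = 5.229 × 10^-3 mol
From the 1:2 stoichiometry, n(H2SO4) = 1/2 × 5.229 × 10^-3 = 2.614 × 10^-3 mol
V(H2SO4) = 2.614 × 10^-3 mol / 0.2862 mol/L = 0.009134 L = 9.134 mL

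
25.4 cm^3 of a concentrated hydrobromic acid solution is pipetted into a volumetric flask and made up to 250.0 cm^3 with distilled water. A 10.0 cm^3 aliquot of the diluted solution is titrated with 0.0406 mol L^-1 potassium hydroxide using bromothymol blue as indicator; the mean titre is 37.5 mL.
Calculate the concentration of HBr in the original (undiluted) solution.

1.50 mol/L

HBr + KOH → KBr + H2O
n(KOH) = 0.0375 × 0.0406 = 1.52 × 10^-3 mol
n(HBr) in the aliquot = 1.52 × 10^-3 mol (1:1 ratio)
[HBr]_dilute = 1.52 × 10^-3 / 0.0100 = 0.152 mol/L
Dilution factor = 250.0 / 25.4 = 9.843
[HBr]_stock = 0.152 × 9.843 = 1.50 mol/L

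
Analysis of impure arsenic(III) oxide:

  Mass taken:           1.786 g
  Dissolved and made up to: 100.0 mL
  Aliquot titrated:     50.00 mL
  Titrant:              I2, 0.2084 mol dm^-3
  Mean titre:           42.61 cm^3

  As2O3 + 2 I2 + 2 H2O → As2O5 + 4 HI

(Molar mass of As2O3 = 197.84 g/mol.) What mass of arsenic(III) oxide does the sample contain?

n(I2) per titration = 0.04261 × 0.2084 = 8.880 × 10^-3 mol
From the 1:2 ratio, n(As2O3) in each aliquot = 1/2 × 8.880 × 10^-3 = 4.440 × 10^-3 mol
n(As2O3) in the whole flask = 4.440 × 10^-3 × 100.0/50.00 = 8.880 × 10^-3 mol
mass of As2O3 = 8.880 × 10^-3 × 197.84 = 1.757 g

1.757 g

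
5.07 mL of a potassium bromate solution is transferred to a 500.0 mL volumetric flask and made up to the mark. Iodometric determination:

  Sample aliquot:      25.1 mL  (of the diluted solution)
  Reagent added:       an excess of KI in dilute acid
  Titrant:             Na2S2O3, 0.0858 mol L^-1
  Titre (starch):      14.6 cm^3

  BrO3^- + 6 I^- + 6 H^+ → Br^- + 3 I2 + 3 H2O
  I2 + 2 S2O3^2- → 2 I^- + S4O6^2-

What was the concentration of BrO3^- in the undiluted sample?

n(S2O3^2-) = 0.0146 × 0.0858 = 1.25 × 10^-3 mol
n(I2) = n(S2O3^2-)/2 = 6.26 × 10^-4 mol
From the 1:3 ratio, n(BrO3^-) in the aliquot = 1/3 × 6.26 × 10^-4 = 2.09 × 10^-4 mol
[BrO3^-]_dilute = 2.09 × 10^-4 / 0.0251 = 0.00832 mol/L
[BrO3^-]_original = 0.00832 × 500.0/5.07 = 0.820 mol/L

0.820 mol/L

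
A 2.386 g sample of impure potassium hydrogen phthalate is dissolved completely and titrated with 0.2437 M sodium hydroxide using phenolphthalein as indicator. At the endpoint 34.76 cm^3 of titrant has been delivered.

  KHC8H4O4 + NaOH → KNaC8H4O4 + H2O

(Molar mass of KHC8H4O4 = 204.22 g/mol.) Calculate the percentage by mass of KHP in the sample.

n(NaOH) = 0.03476 L × 0.2437 mol/L = 8.471 × 10^-3 mol
n(KHC8H4O4) = 8.471 × 10^-3 mol (1:1 ratio)
mass of KHC8H4O4 = 8.471 × 10^-3 × 204.22 g/mol = 1.730 g
% KHC8H4O4 = 1.730 / 2.386 × 100 = 72.50 %

72.50 %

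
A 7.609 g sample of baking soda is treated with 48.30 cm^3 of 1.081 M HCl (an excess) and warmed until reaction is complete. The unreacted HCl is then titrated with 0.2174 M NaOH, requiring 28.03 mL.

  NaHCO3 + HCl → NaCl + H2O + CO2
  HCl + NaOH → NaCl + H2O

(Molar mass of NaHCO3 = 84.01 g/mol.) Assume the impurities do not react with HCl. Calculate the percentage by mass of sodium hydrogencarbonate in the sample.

50.92 %

n(HCl) added = 0.04830 × 1.081 = 0.05221 mol
n(NaOH) used in back-titration = 0.02803 × 0.2174 = 6.094 × 10^-3 mol
n(HCl) left over = 6.094 × 10^-3 mol (1:1 ratio)
n(HCl) consumed by analyte = 0.05221 − 6.094 × 10^-3 = 0.04612 mol
n(NaHCO3) = 0.04612 mol (1:1 ratio)
mass of NaHCO3 = 0.04612 × 84.01 = 3.874 g
% NaHCO3 = 3.874 / 7.609 × 100 = 50.92 %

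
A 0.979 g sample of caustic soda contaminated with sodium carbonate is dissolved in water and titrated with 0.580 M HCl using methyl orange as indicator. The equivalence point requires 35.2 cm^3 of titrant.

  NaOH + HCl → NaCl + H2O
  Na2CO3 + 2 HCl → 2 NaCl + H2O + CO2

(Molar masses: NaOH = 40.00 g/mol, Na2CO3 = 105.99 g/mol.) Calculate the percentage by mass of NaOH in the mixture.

32.4 %

n(HCl) = 0.0352 × 0.580 = 0.0204 mol
Let x = n(NaOH), y = n(Na2CO3).
Titrant: 1x + 2y = 0.0204;  mass: 40.00x + 105.99y = 0.979
Solving, x = 7.92 × 10^-3 mol, y = 6.25 × 10^-3 mol
mass of NaOH = 7.92 × 10^-3 × 40.00 = 0.317 g
% NaOH = 0.317 / 0.979 × 100 = 32.4 %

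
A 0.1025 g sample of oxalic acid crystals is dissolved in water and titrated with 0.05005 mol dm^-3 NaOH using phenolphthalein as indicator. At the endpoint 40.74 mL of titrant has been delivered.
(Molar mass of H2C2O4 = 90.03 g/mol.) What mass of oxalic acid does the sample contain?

0.09179 g

H2C2O4 + 2 NaOH → Na2C2O4 + 2 H2O
n(NaOH) = 0.04074 L × 0.05005 mol/L = 2.039 × 10^-3 mol
From the 1:2 ratio, n(H2C2O4) = 1/2 × 2.039 × 10^-3 = 1.020 × 10^-3 mol
mass of H2C2O4 = 1.020 × 10^-3 × 90.03 g/mol = 0.09179 g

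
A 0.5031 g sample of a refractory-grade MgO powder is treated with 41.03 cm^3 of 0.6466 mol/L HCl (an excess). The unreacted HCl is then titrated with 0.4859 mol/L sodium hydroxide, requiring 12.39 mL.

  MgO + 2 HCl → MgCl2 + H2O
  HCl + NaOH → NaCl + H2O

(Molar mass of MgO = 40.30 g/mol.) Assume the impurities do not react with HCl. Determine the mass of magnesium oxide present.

0.4133 g

n(HCl) added = 0.04103 × 0.6466 = 0.02653 mol
n(NaOH) used in back-titration = 0.01239 × 0.4859 = 6.020 × 10^-3 mol
n(HCl) left over = 6.020 × 10^-3 mol (1:1 ratio)
n(HCl) consumed by analyte = 0.02653 − 6.020 × 10^-3 = 0.02051 mol
From the 1:2 ratio, n(MgO) = 1/2 × 0.02051 = 0.01025 mol
mass of MgO = 0.01025 × 40.30 = 0.4133 g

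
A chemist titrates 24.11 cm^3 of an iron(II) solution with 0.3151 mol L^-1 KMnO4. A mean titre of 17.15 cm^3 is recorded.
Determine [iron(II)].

1.121 mol/L

MnO4^- + 5 Fe^2+ + 8 H^+ → Mn^2+ + 5 Fe^3+ + 4 H2O
n(KMnO4) = 0.01715 L × 0.3151 mol/L = 5.404 × 10^-3 mol
From the 5:1 mole ratio, n(Fe2+) = 5/1 × 5.404 × 10^-3 = 0.02702 mol
[Fe2+] = 0.02702 mol / 0.02411 L = 1.121 mol/L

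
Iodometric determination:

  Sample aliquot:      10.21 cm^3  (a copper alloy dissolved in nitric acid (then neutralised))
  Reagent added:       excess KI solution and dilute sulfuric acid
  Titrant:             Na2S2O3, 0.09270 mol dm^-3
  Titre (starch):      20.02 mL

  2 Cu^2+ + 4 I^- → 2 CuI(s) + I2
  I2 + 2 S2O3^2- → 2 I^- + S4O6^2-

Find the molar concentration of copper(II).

n(S2O3^2-) = 0.02002 × 0.09270 = 1.856 × 10^-3 mol
n(I2) = n(S2O3^2-)/2 = 9.279 × 10^-4 mol
From the 2:1 ratio, n(Cu2+) in the aliquot = 2/1 × 9.279 × 10^-4 = 1.856 × 10^-3 mol
[Cu2+] = 1.856 × 10^-3 / 0.01021 = 0.1818 mol/L

0.1818 mol/L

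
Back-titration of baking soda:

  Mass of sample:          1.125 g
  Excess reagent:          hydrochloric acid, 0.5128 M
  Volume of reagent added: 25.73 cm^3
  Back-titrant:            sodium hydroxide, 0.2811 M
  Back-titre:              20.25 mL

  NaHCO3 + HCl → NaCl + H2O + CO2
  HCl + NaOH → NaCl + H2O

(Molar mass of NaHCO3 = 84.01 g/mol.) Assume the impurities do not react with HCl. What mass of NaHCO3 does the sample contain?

n(HCl) added = 0.02573 × 0.5128 = 0.01319 mol
n(NaOH) used in back-titration = 0.02025 × 0.2811 = 5.692 × 10^-3 mol
n(HCl) left over = 5.692 × 10^-3 mol (1:1 ratio)
n(HCl) consumed by analyte = 0.01319 − 5.692 × 10^-3 = 7.502 × 10^-3 mol
n(NaHCO3) = 7.502 × 10^-3 mol (1:1 ratio)
mass of NaHCO3 = 7.502 × 10^-3 × 84.01 = 0.6302 g

0.6302 g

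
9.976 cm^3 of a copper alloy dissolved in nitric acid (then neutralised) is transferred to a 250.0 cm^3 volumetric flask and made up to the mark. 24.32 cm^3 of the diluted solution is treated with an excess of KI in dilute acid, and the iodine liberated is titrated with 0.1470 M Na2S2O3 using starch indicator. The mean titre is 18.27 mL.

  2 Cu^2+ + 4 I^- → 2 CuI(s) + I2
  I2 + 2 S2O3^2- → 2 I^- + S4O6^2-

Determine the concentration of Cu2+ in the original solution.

2.767 M

n(S2O3^2-) = 0.01827 × 0.1470 = 2.686 × 10^-3 mol
n(I2) = n(S2O3^2-)/2 = 1.343 × 10^-3 mol
From the 2:1 ratio, n(Cu2+) in the aliquot = 2/1 × 1.343 × 10^-3 = 2.686 × 10^-3 mol
[Cu2+]_dilute = 2.686 × 10^-3 / 0.02432 = 0.1104 mol/L
[Cu2+]_original = 0.1104 × 250.0/9.976 = 2.767 mol/L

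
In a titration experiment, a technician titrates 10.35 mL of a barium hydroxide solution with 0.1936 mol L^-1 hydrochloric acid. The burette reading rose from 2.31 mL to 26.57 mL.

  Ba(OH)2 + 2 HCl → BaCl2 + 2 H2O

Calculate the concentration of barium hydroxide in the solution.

n(HCl) = 0.02426 L × 0.1936 mol/L = 4.697 × 10^-3 mol
From the 1:2 mole ratio, n(Ba(OH)2) = 1/2 × 4.697 × 10^-3 = 2.348 × 10^-3 mol
[Ba(OH)2] = 2.348 × 10^-3 mol / 0.01035 L = 0.2269 mol/L

0.2269 mol/L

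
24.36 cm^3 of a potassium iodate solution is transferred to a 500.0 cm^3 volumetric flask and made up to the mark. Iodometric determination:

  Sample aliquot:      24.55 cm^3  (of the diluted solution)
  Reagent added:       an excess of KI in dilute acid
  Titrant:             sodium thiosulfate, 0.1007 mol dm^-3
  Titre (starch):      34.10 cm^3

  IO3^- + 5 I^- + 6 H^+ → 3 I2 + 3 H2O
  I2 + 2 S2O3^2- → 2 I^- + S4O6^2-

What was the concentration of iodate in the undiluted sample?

n(S2O3^2-) = 0.03410 × 0.1007 = 3.434 × 10^-3 mol
n(I2) = n(S2O3^2-)/2 = 1.717 × 10^-3 mol
From the 1:3 ratio, n(IO3^-) in the aliquot = 1/3 × 1.717 × 10^-3 = 5.723 × 10^-4 mol
[IO3^-]_dilute = 5.723 × 10^-4 / 0.02455 = 0.02331 mol/L
[IO3^-]_original = 0.02331 × 500.0/24.36 = 0.4785 mol/L

0.4785 mol/L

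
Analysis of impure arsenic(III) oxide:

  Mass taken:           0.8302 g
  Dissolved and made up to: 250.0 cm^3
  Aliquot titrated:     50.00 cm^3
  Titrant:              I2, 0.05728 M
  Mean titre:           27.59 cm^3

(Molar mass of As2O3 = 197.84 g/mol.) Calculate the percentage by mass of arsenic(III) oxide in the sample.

As2O3 + 2 I2 + 2 H2O → As2O5 + 4 HI
n(I2) per titration = 0.02759 × 0.05728 = 1.580 × 10^-3 mol
From the 1:2 ratio, n(As2O3) in each aliquot = 1/2 × 1.580 × 10^-3 = 7.902 × 10^-4 mol
n(As2O3) in the whole flask = 7.902 × 10^-4 × 250.0/50.00 = 3.951 × 10^-3 mol
mass of As2O3 = 3.951 × 10^-3 × 197.84 = 0.7816 g
% As2O3 = 0.7816 / 0.8302 × 100 = 94.15 %

94.15 %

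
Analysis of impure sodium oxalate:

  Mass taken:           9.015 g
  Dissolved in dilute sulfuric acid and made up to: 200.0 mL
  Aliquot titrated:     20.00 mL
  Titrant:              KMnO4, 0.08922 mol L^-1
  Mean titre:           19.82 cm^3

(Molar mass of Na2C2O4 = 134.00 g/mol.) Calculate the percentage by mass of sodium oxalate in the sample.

65.71 %

2 MnO4^- + 5 C2O4^2- + 16 H^+ → 2 Mn^2+ + 10 CO2 + 8 H2O
n(KMnO4) per titration = 0.01982 × 0.08922 = 1.768 × 10^-3 mol
From the 5:2 ratio, n(Na2C2O4) in each aliquot = 5/2 × 1.768 × 10^-3 = 4.421 × 10^-3 mol
n(Na2C2O4) in the whole flask = 4.421 × 10^-3 × 200.0/20.00 = 0.04421 mol
mass of Na2C2O4 = 0.04421 × 134.00 = 5.924 g
% Na2C2O4 = 5.924 / 9.015 × 100 = 65.71 %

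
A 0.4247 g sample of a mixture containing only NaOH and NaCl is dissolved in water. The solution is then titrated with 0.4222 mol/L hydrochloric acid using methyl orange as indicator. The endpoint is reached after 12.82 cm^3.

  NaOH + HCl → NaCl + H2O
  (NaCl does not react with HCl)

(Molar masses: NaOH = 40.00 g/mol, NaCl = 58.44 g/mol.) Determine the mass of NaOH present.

0.2165 g

n(HCl) = 0.01282 × 0.4222 = 5.413 × 10^-3 mol
Let x = n(NaOH), y = n(NaCl).
Titrant: 1x = 5.413 × 10^-3;  mass: 40.00x + 58.44y = 0.4247
Solving, x = 5.413 × 10^-3 mol, y = 3.563 × 10^-3 mol
mass of NaOH = 5.413 × 10^-3 × 40.00 = 0.2165 g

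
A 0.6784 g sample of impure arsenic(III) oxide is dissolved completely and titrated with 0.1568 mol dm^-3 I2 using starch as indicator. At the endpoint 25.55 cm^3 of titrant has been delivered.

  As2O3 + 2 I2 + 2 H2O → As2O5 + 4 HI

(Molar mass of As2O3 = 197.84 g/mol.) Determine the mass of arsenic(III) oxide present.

0.3963 g

n(I2) = 0.02555 L × 0.1568 mol/L = 4.006 × 10^-3 mol
From the 1:2 ratio, n(As2O3) = 1/2 × 4.006 × 10^-3 = 2.003 × 10^-3 mol
mass of As2O3 = 2.003 × 10^-3 × 197.84 g/mol = 0.3963 g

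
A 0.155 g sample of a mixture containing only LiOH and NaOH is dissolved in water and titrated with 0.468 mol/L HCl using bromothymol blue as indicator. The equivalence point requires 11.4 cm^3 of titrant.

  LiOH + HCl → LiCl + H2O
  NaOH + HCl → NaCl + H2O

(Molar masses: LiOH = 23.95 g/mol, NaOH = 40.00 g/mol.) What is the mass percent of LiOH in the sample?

56.2 %

n(HCl) = 0.0114 × 0.468 = 5.34 × 10^-3 mol
Let x = n(LiOH), y = n(NaOH).
Titrant: 1x + 1y = 5.34 × 10^-3;  mass: 23.95x + 40.00y = 0.155
Solving, x = 3.64 × 10^-3 mol, y = 1.70 × 10^-3 mol
mass of LiOH = 3.64 × 10^-3 × 23.95 = 0.0872 g
% LiOH = 0.0872 / 0.155 × 100 = 56.2 %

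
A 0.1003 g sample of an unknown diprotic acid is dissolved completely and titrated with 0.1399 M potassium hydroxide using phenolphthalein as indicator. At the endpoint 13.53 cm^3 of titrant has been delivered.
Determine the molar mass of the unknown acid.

106.0 g/mol

n(KOH) = 0.01353 L × 0.1399 mol/L = 1.893 × 10^-3 mol
From the 1:2 ratio, n(H2A) = 1/2 × 1.893 × 10^-3 = 9.464 × 10^-4 mol
M = m / n = 0.1003 g / 9.464 × 10^-4 mol = 106.0 g/mol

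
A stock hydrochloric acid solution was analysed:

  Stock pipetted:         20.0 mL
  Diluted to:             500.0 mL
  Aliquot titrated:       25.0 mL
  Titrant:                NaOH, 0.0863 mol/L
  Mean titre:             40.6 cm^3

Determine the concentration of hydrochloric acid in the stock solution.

HCl + NaOH → NaCl + H2O
n(NaOH) = 0.0406 × 0.0863 = 3.50 × 10^-3 mol
n(HCl) in the aliquot = 3.50 × 10^-3 mol (1:1 ratio)
[HCl]_dilute = 3.50 × 10^-3 / 0.0250 = 0.140 mol/L
Dilution factor = 500.0 / 20.0 = 25.00
[HCl]_stock = 0.140 × 25.00 = 3.50 mol/L

3.50 mol/L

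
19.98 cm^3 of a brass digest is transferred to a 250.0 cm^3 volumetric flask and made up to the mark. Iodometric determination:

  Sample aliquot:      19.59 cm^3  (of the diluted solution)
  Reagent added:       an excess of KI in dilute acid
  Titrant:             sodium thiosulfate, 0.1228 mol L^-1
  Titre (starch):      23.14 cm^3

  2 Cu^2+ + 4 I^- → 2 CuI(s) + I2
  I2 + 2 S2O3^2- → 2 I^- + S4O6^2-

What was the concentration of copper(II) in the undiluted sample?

n(S2O3^2-) = 0.02314 × 0.1228 = 2.842 × 10^-3 mol
n(I2) = n(S2O3^2-)/2 = 1.421 × 10^-3 mol
From the 2:1 ratio, n(Cu2+) in the aliquot = 2/1 × 1.421 × 10^-3 = 2.842 × 10^-3 mol
[Cu2+]_dilute = 2.842 × 10^-3 / 0.01959 = 0.1451 mol/L
[Cu2+]_original = 0.1451 × 250.0/19.98 = 1.815 mol/L

1.815 mol/L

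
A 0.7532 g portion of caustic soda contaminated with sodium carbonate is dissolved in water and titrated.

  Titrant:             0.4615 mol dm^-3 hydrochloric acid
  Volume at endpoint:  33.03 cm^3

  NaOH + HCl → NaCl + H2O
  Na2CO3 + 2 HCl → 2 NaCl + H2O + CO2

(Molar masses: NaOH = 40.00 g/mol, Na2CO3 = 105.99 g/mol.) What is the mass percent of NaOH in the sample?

n(HCl) = 0.03303 × 0.4615 = 0.01524 mol
Let x = n(NaOH), y = n(Na2CO3).
Titrant: 1x + 2y = 0.01524;  mass: 40.00x + 105.99y = 0.7532
Solving, x = 4.203 × 10^-3 mol, y = 5.520 × 10^-3 mol
mass of NaOH = 4.203 × 10^-3 × 40.00 = 0.1681 g
% NaOH = 0.1681 / 0.7532 × 100 = 22.32 %

22.32 %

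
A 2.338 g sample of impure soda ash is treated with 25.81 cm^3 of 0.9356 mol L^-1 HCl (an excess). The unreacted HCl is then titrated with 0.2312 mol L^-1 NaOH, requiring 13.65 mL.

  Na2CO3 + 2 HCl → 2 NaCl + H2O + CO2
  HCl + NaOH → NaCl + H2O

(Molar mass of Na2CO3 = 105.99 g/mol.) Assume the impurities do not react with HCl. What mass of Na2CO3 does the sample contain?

1.112 g

n(HCl) added = 0.02581 × 0.9356 = 0.02415 mol
n(NaOH) used in back-titration = 0.01365 × 0.2312 = 3.156 × 10^-3 mol
n(HCl) left over = 3.156 × 10^-3 mol (1:1 ratio)
n(HCl) consumed by analyte = 0.02415 − 3.156 × 10^-3 = 0.02099 mol
From the 1:2 ratio, n(Na2CO3) = 1/2 × 0.02099 = 0.01050 mol
mass of Na2CO3 = 0.01050 × 105.99 = 1.112 g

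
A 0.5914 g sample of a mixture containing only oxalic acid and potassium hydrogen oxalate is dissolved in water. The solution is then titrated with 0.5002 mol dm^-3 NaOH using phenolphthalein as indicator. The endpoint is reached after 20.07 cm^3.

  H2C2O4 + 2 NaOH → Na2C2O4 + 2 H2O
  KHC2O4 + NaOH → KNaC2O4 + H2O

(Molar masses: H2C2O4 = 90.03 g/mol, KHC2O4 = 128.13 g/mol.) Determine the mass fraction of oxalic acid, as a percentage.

63.64 %

n(NaOH) = 0.02007 × 0.5002 = 0.01004 mol
Let x = n(H2C2O4), y = n(KHC2O4).
Titrant: 2x + 1y = 0.01004;  mass: 90.03x + 128.13y = 0.5914
Solving, x = 4.180 × 10^-3 mol, y = 1.678 × 10^-3 mol
mass of H2C2O4 = 4.180 × 10^-3 × 90.03 = 0.3764 g
% H2C2O4 = 0.3764 / 0.5914 × 100 = 63.64 %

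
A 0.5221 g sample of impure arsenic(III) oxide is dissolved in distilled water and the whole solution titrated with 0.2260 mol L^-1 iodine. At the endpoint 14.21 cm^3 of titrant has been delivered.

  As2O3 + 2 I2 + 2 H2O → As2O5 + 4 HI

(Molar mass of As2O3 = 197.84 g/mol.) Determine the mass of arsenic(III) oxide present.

n(I2) = 0.01421 L × 0.2260 mol/L = 3.211 × 10^-3 mol
From the 1:2 ratio, n(As2O3) = 1/2 × 3.211 × 10^-3 = 1.606 × 10^-3 mol
mass of As2O3 = 1.606 × 10^-3 × 197.84 g/mol = 0.3177 g

0.3177 g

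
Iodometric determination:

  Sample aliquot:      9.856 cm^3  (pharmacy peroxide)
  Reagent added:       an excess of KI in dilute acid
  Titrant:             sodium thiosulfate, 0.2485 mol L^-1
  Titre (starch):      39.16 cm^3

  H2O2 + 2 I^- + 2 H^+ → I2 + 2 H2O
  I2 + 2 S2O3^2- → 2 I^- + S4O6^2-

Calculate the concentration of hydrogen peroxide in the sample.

n(S2O3^2-) = 0.03916 × 0.2485 = 9.731 × 10^-3 mol
n(I2) = n(S2O3^2-)/2 = 4.866 × 10^-3 mol
n(H2O2) in the aliquot = 4.866 × 10^-3 mol (1:1 ratio)
[H2O2] = 4.866 × 10^-3 / 0.009856 = 0.4937 mol/L

0.4937 mol/L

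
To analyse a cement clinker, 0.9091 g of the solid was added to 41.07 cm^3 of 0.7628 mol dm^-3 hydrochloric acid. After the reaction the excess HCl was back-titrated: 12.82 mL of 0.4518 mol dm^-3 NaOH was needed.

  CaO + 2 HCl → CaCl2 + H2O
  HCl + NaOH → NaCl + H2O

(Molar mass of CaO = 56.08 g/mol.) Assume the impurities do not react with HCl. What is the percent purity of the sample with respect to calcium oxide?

78.76 %

n(HCl) added = 0.04107 × 0.7628 = 0.03133 mol
n(NaOH) used in back-titration = 0.01282 × 0.4518 = 5.792 × 10^-3 mol
n(HCl) left over = 5.792 × 10^-3 mol (1:1 ratio)
n(HCl) consumed by analyte = 0.03133 − 5.792 × 10^-3 = 0.02554 mol
From the 1:2 ratio, n(CaO) = 1/2 × 0.02554 = 0.01277 mol
mass of CaO = 0.01277 × 56.08 = 0.7160 g
% CaO = 0.7160 / 0.9091 × 100 = 78.76 %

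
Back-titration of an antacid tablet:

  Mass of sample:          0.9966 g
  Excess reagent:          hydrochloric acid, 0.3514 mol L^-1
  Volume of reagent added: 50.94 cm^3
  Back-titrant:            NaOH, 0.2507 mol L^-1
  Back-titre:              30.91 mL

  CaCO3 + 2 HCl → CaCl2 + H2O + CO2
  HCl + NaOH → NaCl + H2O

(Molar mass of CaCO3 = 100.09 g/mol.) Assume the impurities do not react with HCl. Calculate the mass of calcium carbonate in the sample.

0.5080 g

n(HCl) added = 0.05094 × 0.3514 = 0.01790 mol
n(NaOH) used in back-titration = 0.03091 × 0.2507 = 7.749 × 10^-3 mol
n(HCl) left over = 7.749 × 10^-3 mol (1:1 ratio)
n(HCl) consumed by analyte = 0.01790 − 7.749 × 10^-3 = 0.01015 mol
From the 1:2 ratio, n(CaCO3) = 1/2 × 0.01015 = 5.076 × 10^-3 mol
mass of CaCO3 = 5.076 × 10^-3 × 100.09 = 0.5080 g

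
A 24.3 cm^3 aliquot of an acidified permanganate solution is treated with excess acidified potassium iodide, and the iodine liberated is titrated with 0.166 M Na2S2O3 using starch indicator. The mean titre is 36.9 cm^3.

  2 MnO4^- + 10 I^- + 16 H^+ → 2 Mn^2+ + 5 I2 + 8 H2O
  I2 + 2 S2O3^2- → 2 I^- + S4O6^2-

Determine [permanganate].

n(S2O3^2-) = 0.0369 × 0.166 = 6.13 × 10^-3 mol
n(I2) = n(S2O3^2-)/2 = 3.06 × 10^-3 mol
From the 2:5 ratio, n(MnO4^-) in the aliquot = 2/5 × 3.06 × 10^-3 = 1.23 × 10^-3 mol
[MnO4^-] = 1.23 × 10^-3 / 0.0243 = 0.0504 mol/L

0.0504 M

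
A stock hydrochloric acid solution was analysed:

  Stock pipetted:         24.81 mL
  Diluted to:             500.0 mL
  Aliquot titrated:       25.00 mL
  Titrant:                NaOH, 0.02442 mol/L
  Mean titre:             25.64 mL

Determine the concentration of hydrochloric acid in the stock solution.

HCl + NaOH → NaCl + H2O
n(NaOH) = 0.02564 × 0.02442 = 6.261 × 10^-4 mol
n(HCl) in the aliquot = 6.261 × 10^-4 mol (1:1 ratio)
[HCl]_dilute = 6.261 × 10^-4 / 0.02500 = 0.02505 mol/L
Dilution factor = 500.0 / 24.81 = 20.15
[HCl]_stock = 0.02505 × 20.15 = 0.5047 mol/L

0.5047 mol/L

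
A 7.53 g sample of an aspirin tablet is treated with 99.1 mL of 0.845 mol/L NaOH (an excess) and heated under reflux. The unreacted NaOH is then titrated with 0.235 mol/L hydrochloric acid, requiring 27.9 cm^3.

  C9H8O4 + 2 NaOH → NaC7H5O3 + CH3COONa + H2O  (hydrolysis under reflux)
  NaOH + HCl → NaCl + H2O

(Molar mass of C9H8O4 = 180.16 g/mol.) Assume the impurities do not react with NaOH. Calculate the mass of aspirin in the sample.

n(NaOH) added = 0.0991 × 0.845 = 0.0837 mol
n(HCl) used in back-titration = 0.0279 × 0.235 = 6.56 × 10^-3 mol
n(NaOH) left over = 6.56 × 10^-3 mol (1:1 ratio)
n(NaOH) consumed by analyte = 0.0837 − 6.56 × 10^-3 = 0.0772 mol
From the 1:2 ratio, n(C9H8O4) = 1/2 × 0.0772 = 0.0386 mol
mass of C9H8O4 = 0.0386 × 180.16 = 6.95 g

6.95 g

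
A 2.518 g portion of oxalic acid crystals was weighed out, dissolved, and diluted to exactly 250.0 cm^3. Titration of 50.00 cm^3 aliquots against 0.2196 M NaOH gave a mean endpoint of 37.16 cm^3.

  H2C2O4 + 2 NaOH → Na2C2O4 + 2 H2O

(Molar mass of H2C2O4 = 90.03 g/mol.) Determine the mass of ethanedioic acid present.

1.837 g

n(NaOH) per titration = 0.03716 × 0.2196 = 8.160 × 10^-3 mol
From the 1:2 ratio, n(H2C2O4) in each aliquot = 1/2 × 8.160 × 10^-3 = 4.080 × 10^-3 mol
n(H2C2O4) in the whole flask = 4.080 × 10^-3 × 250.0/50.00 = 0.02040 mol
mass of H2C2O4 = 0.02040 × 90.03 = 1.837 g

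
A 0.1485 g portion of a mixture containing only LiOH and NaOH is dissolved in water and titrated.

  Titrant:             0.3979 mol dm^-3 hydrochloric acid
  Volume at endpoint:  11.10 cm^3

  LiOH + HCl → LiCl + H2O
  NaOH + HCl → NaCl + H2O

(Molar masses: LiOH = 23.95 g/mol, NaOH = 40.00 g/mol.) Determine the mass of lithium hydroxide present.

0.04203 g

n(HCl) = 0.01110 × 0.3979 = 4.417 × 10^-3 mol
Let x = n(LiOH), y = n(NaOH).
Titrant: 1x + 1y = 4.417 × 10^-3;  mass: 23.95x + 40.00y = 0.1485
Solving, x = 1.755 × 10^-3 mol, y = 2.662 × 10^-3 mol
mass of LiOH = 1.755 × 10^-3 × 23.95 = 0.04203 g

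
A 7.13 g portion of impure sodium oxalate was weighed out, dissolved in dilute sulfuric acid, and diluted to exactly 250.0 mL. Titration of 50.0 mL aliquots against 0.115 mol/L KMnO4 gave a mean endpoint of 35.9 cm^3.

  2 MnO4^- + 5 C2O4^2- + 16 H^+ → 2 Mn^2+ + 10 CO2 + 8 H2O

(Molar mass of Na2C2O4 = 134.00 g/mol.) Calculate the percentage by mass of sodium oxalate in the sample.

n(KMnO4) per titration = 0.0359 × 0.115 = 4.13 × 10^-3 mol
From the 5:2 ratio, n(Na2C2O4) in each aliquot = 5/2 × 4.13 × 10^-3 = 0.0103 mol
n(Na2C2O4) in the whole flask = 0.0103 × 250.0/50.0 = 0.0516 mol
mass of Na2C2O4 = 0.0516 × 134.00 = 6.92 g
% Na2C2O4 = 6.92 / 7.13 × 100 = 97.0 %

97.0 %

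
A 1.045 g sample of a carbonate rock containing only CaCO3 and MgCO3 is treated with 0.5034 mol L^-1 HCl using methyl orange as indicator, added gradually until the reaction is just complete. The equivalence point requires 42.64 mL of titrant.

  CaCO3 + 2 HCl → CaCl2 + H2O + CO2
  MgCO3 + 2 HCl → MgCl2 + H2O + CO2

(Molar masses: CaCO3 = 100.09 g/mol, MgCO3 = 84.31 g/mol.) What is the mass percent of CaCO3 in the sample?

n(HCl) = 0.04264 × 0.5034 = 0.02146 mol
Let x = n(CaCO3), y = n(MgCO3).
Titrant: 2x + 2y = 0.02146;  mass: 100.09x + 84.31y = 1.045
Solving, x = 8.881 × 10^-3 mol, y = 1.851 × 10^-3 mol
mass of CaCO3 = 8.881 × 10^-3 × 100.09 = 0.8889 g
% CaCO3 = 0.8889 / 1.045 × 100 = 85.06 %

85.06 %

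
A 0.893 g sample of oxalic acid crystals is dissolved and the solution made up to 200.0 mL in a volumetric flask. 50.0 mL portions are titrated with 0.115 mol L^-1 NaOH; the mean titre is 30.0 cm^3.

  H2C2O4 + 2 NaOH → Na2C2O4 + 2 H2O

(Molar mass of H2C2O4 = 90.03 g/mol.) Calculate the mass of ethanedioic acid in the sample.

0.621 g

n(NaOH) per titration = 0.0300 × 0.115 = 3.45 × 10^-3 mol
From the 1:2 ratio, n(H2C2O4) in each aliquot = 1/2 × 3.45 × 10^-3 = 1.73 × 10^-3 mol
n(H2C2O4) in the whole flask = 1.73 × 10^-3 × 200.0/50.0 = 6.90 × 10^-3 mol
mass of H2C2O4 = 6.90 × 10^-3 × 90.03 = 0.621 g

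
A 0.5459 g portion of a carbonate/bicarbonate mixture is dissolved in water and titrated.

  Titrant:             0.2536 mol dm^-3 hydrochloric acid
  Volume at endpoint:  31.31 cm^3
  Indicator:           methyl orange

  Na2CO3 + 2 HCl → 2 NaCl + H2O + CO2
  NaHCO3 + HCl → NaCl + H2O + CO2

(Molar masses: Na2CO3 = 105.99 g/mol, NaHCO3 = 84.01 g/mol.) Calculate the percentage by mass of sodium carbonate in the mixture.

37.92 %

n(HCl) = 0.03131 × 0.2536 = 7.940 × 10^-3 mol
Let x = n(Na2CO3), y = n(NaHCO3).
Titrant: 2x + 1y = 7.940 × 10^-3;  mass: 105.99x + 84.01y = 0.5459
Solving, x = 1.953 × 10^-3 mol, y = 4.034 × 10^-3 mol
mass of Na2CO3 = 1.953 × 10^-3 × 105.99 = 0.2070 g
% Na2CO3 = 0.2070 / 0.5459 × 100 = 37.92 %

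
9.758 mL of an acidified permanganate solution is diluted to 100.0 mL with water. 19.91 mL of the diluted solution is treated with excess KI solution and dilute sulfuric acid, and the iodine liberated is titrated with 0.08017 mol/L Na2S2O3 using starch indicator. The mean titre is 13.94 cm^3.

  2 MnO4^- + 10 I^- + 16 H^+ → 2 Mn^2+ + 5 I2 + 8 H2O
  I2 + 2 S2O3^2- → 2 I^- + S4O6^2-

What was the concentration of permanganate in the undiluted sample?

0.1150 mol/L

n(S2O3^2-) = 0.01394 × 0.08017 = 1.118 × 10^-3 mol
n(I2) = n(S2O3^2-)/2 = 5.588 × 10^-4 mol
From the 2:5 ratio, n(MnO4^-) in the aliquot = 2/5 × 5.588 × 10^-4 = 2.235 × 10^-4 mol
[MnO4^-]_dilute = 2.235 × 10^-4 / 0.01991 = 0.01123 mol/L
[MnO4^-]_original = 0.01123 × 100.0/9.758 = 0.1150 mol/L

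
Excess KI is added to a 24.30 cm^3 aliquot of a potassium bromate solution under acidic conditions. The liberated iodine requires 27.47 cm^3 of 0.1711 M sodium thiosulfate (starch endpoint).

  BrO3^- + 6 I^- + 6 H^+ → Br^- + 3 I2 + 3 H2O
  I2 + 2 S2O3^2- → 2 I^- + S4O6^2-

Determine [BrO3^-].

n(S2O3^2-) = 0.02747 × 0.1711 = 4.700 × 10^-3 mol
n(I2) = n(S2O3^2-)/2 = 2.350 × 10^-3 mol
From the 1:3 ratio, n(BrO3^-) in the aliquot = 1/3 × 2.350 × 10^-3 = 7.834 × 10^-4 mol
[BrO3^-] = 7.834 × 10^-4 / 0.02430 = 0.03224 mol/L

0.03224 M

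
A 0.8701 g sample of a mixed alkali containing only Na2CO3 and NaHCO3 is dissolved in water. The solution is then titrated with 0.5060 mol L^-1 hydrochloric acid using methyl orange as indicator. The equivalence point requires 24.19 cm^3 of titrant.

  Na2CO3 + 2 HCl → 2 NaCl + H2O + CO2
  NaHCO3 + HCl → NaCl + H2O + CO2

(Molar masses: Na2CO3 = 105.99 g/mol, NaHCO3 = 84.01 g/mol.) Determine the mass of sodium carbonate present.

0.2703 g

n(HCl) = 0.02419 × 0.5060 = 0.01224 mol
Let x = n(Na2CO3), y = n(NaHCO3).
Titrant: 2x + 1y = 0.01224;  mass: 105.99x + 84.01y = 0.8701
Solving, x = 2.550 × 10^-3 mol, y = 7.140 × 10^-3 mol
mass of Na2CO3 = 2.550 × 10^-3 × 105.99 = 0.2703 g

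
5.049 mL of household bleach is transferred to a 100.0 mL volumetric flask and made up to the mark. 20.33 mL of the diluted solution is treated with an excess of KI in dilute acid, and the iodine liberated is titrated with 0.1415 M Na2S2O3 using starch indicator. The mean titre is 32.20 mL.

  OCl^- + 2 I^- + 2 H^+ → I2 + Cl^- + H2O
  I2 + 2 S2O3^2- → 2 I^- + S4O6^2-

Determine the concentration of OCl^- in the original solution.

n(S2O3^2-) = 0.03220 × 0.1415 = 4.556 × 10^-3 mol
n(I2) = n(S2O3^2-)/2 = 2.278 × 10^-3 mol
n(OCl^-) in the aliquot = 2.278 × 10^-3 mol (1:1 ratio)
[OCl^-]_dilute = 2.278 × 10^-3 / 0.02033 = 0.1121 mol/L
[OCl^-]_original = 0.1121 × 100.0/5.049 = 2.219 mol/L

2.219 M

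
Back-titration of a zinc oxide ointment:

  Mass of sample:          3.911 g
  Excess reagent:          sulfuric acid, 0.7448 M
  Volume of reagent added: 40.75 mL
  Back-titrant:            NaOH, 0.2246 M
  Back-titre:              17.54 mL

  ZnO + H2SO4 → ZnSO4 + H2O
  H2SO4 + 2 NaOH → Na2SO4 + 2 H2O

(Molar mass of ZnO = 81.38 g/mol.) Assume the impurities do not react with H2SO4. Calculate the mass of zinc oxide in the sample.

n(H2SO4) added = 0.04075 × 0.7448 = 0.03035 mol
n(NaOH) used in back-titration = 0.01754 × 0.2246 = 3.939 × 10^-3 mol
From the 1:2 ratio, n(H2SO4) left over = 1/2 × 3.939 × 10^-3 = 1.970 × 10^-3 mol
n(H2SO4) consumed by analyte = 0.03035 − 1.970 × 10^-3 = 0.02838 mol
n(ZnO) = 0.02838 mol (1:1 ratio)
mass of ZnO = 0.02838 × 81.38 = 2.310 g

2.310 g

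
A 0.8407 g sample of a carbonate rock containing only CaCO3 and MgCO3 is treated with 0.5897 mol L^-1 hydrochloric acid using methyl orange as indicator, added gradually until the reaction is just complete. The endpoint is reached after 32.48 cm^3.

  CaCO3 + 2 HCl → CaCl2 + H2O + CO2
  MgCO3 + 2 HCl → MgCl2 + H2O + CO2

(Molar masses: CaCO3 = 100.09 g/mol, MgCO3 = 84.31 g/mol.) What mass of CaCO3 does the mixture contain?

0.2111 g

n(HCl) = 0.03248 × 0.5897 = 0.01915 mol
Let x = n(CaCO3), y = n(MgCO3).
Titrant: 2x + 2y = 0.01915;  mass: 100.09x + 84.31y = 0.8407
Solving, x = 2.109 × 10^-3 mol, y = 7.467 × 10^-3 mol
mass of CaCO3 = 2.109 × 10^-3 × 100.09 = 0.2111 g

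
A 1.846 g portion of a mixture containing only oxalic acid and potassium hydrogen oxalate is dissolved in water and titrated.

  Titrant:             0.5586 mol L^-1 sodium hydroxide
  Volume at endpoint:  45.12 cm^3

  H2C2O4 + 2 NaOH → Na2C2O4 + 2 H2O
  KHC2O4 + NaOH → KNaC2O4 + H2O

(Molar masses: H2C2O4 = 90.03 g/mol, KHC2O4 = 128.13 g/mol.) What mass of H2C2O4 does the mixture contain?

0.7492 g

n(NaOH) = 0.04512 × 0.5586 = 0.02520 mol
Let x = n(H2C2O4), y = n(KHC2O4).
Titrant: 2x + 1y = 0.02520;  mass: 90.03x + 128.13y = 1.846
Solving, x = 8.322 × 10^-3 mol, y = 8.560 × 10^-3 mol
mass of H2C2O4 = 8.322 × 10^-3 × 90.03 = 0.7492 g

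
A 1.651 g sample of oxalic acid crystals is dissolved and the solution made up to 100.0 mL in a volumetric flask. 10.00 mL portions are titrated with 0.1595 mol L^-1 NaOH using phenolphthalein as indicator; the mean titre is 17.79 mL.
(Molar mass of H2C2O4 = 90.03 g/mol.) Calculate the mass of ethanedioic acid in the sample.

H2C2O4 + 2 NaOH → Na2C2O4 + 2 H2O
n(NaOH) per titration = 0.01779 × 0.1595 = 2.838 × 10^-3 mol
From the 1:2 ratio, n(H2C2O4) in each aliquot = 1/2 × 2.838 × 10^-3 = 1.419 × 10^-3 mol
n(H2C2O4) in the whole flask = 1.419 × 10^-3 × 100.0/10.00 = 0.01419 mol
mass of H2C2O4 = 0.01419 × 90.03 = 1.277 g

1.277 g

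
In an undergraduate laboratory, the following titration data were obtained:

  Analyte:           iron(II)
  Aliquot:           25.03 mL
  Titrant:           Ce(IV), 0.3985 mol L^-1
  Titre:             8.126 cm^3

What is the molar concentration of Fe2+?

0.1294 mol/L

Ce^4+ + Fe^2+ → Ce^3+ + Fe^3+
n(Ce4+) = 0.008126 L × 0.3985 mol/L = 3.238 × 10^-3 mol
n(Fe2+) = 3.238 × 10^-3 mol (1:1 mole ratio)
[Fe2+] = 3.238 × 10^-3 mol / 0.02503 L = 0.1294 mol/L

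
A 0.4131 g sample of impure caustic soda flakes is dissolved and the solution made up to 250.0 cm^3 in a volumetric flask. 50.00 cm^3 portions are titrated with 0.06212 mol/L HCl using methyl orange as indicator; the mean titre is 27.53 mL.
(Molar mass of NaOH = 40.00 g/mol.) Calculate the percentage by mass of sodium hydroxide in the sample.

NaOH + HCl → NaCl + H2O
n(HCl) per titration = 0.02753 × 0.06212 = 1.710 × 10^-3 mol
n(NaOH) in each aliquot = 1.710 × 10^-3 mol (1:1 ratio)
n(NaOH) in the whole flask = 1.710 × 10^-3 × 250.0/50.00 = 8.551 × 10^-3 mol
mass of NaOH = 8.551 × 10^-3 × 40.00 = 0.3420 g
% NaOH = 0.3420 / 0.4131 × 100 = 82.80 %

82.80 %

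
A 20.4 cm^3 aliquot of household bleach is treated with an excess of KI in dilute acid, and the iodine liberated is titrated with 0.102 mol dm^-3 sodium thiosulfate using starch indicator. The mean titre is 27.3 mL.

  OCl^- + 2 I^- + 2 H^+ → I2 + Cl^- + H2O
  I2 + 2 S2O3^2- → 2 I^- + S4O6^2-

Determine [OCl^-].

0.0683 mol/L

n(S2O3^2-) = 0.0273 × 0.102 = 2.78 × 10^-3 mol
n(I2) = n(S2O3^2-)/2 = 1.39 × 10^-3 mol
n(OCl^-) in the aliquot = 1.39 × 10^-3 mol (1:1 ratio)
[OCl^-] = 1.39 × 10^-3 / 0.0204 = 0.0683 mol/L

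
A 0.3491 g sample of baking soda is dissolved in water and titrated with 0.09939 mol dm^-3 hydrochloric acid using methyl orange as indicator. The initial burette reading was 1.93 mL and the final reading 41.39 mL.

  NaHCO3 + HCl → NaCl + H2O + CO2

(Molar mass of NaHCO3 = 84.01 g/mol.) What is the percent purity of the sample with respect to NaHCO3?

n(HCl) = 0.03946 L × 0.09939 mol/L = 3.922 × 10^-3 mol
n(NaHCO3) = 3.922 × 10^-3 mol (1:1 ratio)
mass of NaHCO3 = 3.922 × 10^-3 × 84.01 g/mol = 0.3295 g
% NaHCO3 = 0.3295 / 0.3491 × 100 = 94.38 %

94.38 %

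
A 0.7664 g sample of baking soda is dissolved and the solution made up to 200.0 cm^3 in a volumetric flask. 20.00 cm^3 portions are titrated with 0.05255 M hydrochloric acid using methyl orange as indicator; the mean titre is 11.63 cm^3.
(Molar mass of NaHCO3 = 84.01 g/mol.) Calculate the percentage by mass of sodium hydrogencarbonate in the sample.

66.99 %

NaHCO3 + HCl → NaCl + H2O + CO2
n(HCl) per titration = 0.01163 × 0.05255 = 6.112 × 10^-4 mol
n(NaHCO3) in each aliquot = 6.112 × 10^-4 mol (1:1 ratio)
n(NaHCO3) in the whole flask = 6.112 × 10^-4 × 200.0/20.00 = 6.112 × 10^-3 mol
mass of NaHCO3 = 6.112 × 10^-3 × 84.01 = 0.5134 g
% NaHCO3 = 0.5134 / 0.7664 × 100 = 66.99 %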